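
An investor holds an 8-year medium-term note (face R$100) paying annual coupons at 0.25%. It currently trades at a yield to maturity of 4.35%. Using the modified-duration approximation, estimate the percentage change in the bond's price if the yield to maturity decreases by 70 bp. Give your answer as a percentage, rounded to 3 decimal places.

Periodic yield y = 0.0435. Modified duration first:
  t   CF        PV=CF/(1+0.0435)^t    t·PV
  1         0.25         0.2396         0.2396
  2         0.25         0.2296         0.4592
  3         0.25         0.2200         0.6601
  4         0.25         0.2108         0.8434
  5         0.25         0.2021         1.0103
  6         0.25         0.1936         1.1618
  7         0.25         0.1856         1.2989
  8       100.25        71.3091       570.4725
  Σ                     72.7904       576.1458
P = 72.7904; D_Mac = 7.91514 yrs; D_mod = 7.91514/(1+0.0435) = 7.58518 yrs.
ΔP/P ≈ -D_mod · Δy = -7.58518 × (-0.007) = +0.053096 = +5.3096%.

+5.310%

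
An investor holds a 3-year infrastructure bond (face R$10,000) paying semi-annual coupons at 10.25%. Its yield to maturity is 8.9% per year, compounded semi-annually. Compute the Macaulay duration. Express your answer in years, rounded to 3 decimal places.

2.664 years

Periodic yield y = 0.0445. Discount each cash flow and weight by its period:
  t   CF        PV=CF/(1+0.0445)^t    t·PV
  1       512.50       490.6654       490.6654
  2       512.50       469.7610       939.5220
  3       512.50       449.7473     1,349.2418
  4       512.50       430.5862     1,722.3447
  5       512.50       412.2414     2,061.2072
  6    10,512.50     8,095.7175    48,574.3048
  Σ                 10,348.7188    55,137.2860
Price P = Σ PV = 10,348.7188.
Macaulay duration = Σ(t·PV) / P = 55,137.2860 / 10,348.7188 = 5.32793 half-year periods.
In years: 5.32793 / 2 = 2.66397 years.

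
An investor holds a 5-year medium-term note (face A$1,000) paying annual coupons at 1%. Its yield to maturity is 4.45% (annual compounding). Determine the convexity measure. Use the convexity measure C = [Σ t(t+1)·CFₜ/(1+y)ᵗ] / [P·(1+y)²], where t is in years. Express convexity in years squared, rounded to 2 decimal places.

With y = 0.0445:
  t   CF        PV=CF/(1+0.0445)^t    t·PV        t(t+1)·PV
  1        10.00         9.5740         9.5740          19.1479
  2        10.00         9.1661        18.3321          54.9964
  3        10.00         8.7756        26.3267         105.3067
  4        10.00         8.4017        33.6067         168.0336
  5     1,010.00       812.4173     4,062.0864      24,372.5184
  Σ                    848.3345     4,149.9259      24,720.0030
P = 848.3345.
Convexity = Σ t(t+1)·PV / [P·(1+y)²] = 24,720.0030 / (848.3345 × 1.090980) = 26.70942.

26.71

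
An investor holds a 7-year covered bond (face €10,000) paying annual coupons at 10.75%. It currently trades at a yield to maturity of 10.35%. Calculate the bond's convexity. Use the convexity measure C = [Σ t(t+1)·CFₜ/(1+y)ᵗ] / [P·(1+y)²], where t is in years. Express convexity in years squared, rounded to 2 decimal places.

With y = 0.1035:
  t   CF        PV=CF/(1+0.1035)^t    t·PV        t(t+1)·PV
  1     1,075.00       974.1731       974.1731       1,948.3462
  2     1,075.00       882.8030     1,765.6060       5,296.8179
  3     1,075.00       800.0027     2,400.0081       9,600.0324
  4     1,075.00       724.9685     2,899.8738      14,499.3692
  5     1,075.00       656.9719     3,284.8594      19,709.1562
  6     1,075.00       595.3529     3,572.1171      25,004.8198
  7    11,075.00     5,558.2410    38,907.6869     311,261.4953
  Σ                 10,192.5129    53,804.3244     387,320.0370
P = 10,192.5129.
Convexity = Σ t(t+1)·PV / [P·(1+y)²] = 387,320.0370 / (10,192.5129 × 1.217712) = 31.20642.

31.21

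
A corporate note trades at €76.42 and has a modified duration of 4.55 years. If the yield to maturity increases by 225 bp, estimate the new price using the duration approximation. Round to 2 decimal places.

Duration approximation: ΔP/P ≈ -D_mod · Δy = -4.55 × (+0.0225) = -0.102375.
New price ≈ 76.42 × (1 - 0.102375) = 68.5965025.

€68.60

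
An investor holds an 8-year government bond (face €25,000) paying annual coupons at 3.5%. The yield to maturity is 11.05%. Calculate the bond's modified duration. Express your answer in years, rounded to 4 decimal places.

Periodic yield y = 0.1105. First find Macaulay duration:
  t   CF        PV=CF/(1+0.1105)^t    t·PV
  1       875.00       787.9334       787.9334
  2       875.00       709.5303     1,419.0605
  3       875.00       638.9287     1,916.7860
  4       875.00       575.3522     2,301.4089
  5       875.00       518.1020     2,590.5098
  6       875.00       466.5484     2,799.2902
  7       875.00       420.1246     2,940.8722
  8    25,875.00    11,187.4693    89,499.7542
  Σ                 15,303.9887   104,255.6152
P = 15,303.9887; Macaulay duration = 104,255.6152 / 15,303.9887 = 6.81232 years.
Modified duration = D_Mac / (1 + y) = 6.81232 / 1.1105 = 6.13446 years.

6.1345 years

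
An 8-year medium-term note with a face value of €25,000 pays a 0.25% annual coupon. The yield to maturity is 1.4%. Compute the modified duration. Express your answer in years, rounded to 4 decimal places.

Periodic yield y = 0.014. First find Macaulay duration:
  t   CF        PV=CF/(1+0.014)^t    t·PV
  1        62.50        61.6371        61.6371
  2        62.50        60.7861       121.5722
  3        62.50        59.9468       179.8405
  4        62.50        59.1192       236.4766
  5        62.50        58.3029       291.5146
  6        62.50        57.4979       344.9876
  7        62.50        56.7041       396.9286
  8    25,062.50    22,424.3958   179,395.1663
  Σ                 22,838.3898   181,028.1234
P = 22,838.3898; Macaulay duration = 181,028.1234 / 22,838.3898 = 7.92648 years.
Modified duration = D_Mac / (1 + y) = 7.92648 / 1.014 = 7.81705 years.

7.8170 years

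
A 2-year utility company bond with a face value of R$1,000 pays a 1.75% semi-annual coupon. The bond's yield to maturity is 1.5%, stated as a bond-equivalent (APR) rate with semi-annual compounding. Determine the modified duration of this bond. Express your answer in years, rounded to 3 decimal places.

1.960 years

Periodic yield y = 0.0075. First find Macaulay duration:
  t   CF        PV=CF/(1+0.0075)^t    t·PV
  1         8.75         8.6849         8.6849
  2         8.75         8.6202        17.2404
  3         8.75         8.5560        25.6681
  4     1,008.75       979.0465     3,916.1861
  Σ                  1,004.9076     3,967.7795
P = 1,004.9076; Macaulay duration = 3,967.7795 / 1,004.9076 = 3.94840 half-year periods = 1.97420 years.
Modified duration = D_Mac / (1 + y) = 1.97420 / 1.0075 = 1.95950 years.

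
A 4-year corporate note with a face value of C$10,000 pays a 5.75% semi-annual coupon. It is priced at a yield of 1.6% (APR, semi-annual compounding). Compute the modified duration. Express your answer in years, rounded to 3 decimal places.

3.632 years

Periodic yield y = 0.008. First find Macaulay duration:
  t   CF        PV=CF/(1+0.008)^t    t·PV
  1       287.50       285.2183       285.2183
  2       287.50       282.9546       565.9092
  3       287.50       280.7089       842.1268
  4       287.50       278.4811     1,113.9244
  5       287.50       276.2709     1,381.3546
  6       287.50       274.0783     1,644.4698
  7       287.50       271.9031     1,903.3215
  8    10,287.50     9,652.1840    77,217.4718
  Σ                 11,601.7992    84,953.7966
P = 11,601.7992; Macaulay duration = 84,953.7966 / 11,601.7992 = 7.32247 half-year periods = 3.66123 years.
Modified duration = D_Mac / (1 + y) = 3.66123 / 1.008 = 3.63218 years.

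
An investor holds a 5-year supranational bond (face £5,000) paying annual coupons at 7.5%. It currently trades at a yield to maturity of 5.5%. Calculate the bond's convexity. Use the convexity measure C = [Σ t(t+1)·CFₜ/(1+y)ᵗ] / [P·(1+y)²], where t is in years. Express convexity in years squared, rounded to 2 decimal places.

With y = 0.055:
  t   CF        PV=CF/(1+0.055)^t    t·PV        t(t+1)·PV
  1       375.00       355.4502       355.4502         710.9005
  2       375.00       336.9197       673.8393       2,021.5179
  3       375.00       319.3551       958.0654       3,832.2615
  4       375.00       302.7063     1,210.8251       6,054.1256
  5     5,375.00     4,112.5972    20,562.9858     123,377.9146
  Σ                  5,427.0284    23,761.1658     135,996.7200
P = 5,427.0284.
Convexity = Σ t(t+1)·PV / [P·(1+y)²] = 135,996.7200 / (5,427.0284 × 1.113025) = 22.51445.

22.51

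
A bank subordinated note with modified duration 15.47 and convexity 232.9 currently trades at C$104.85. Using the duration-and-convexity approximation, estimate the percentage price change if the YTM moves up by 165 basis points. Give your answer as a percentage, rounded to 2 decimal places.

-22.36%

Duration effect: -D_mod·Δy = -15.47 × (+0.0165) = -0.255255
Convexity effect: ½·C·(Δy)² = 0.5 × 232.9 × (0.0165)² = +0.0317035125
ΔP/P ≈ -0.255255 + 0.0317035125 = -0.2235514875
= -22.35514875%.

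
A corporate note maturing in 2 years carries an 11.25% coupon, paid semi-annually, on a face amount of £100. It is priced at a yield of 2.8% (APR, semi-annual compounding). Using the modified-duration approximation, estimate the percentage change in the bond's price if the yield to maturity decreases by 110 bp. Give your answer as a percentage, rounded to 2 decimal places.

Periodic yield y = 0.014. Modified duration first:
  t   CF        PV=CF/(1+0.014)^t    t·PV
  1        5.625         5.5473         5.5473
  2        5.625         5.4707        10.9415
  3        5.625         5.3952        16.1856
  4      105.625        99.9114       399.6455
  Σ                    116.3247       432.3199
P = 116.3247; D_Mac = 3.71649 half-year periods = 1.85825 yrs; D_mod = 1.85825/(1+0.014) = 1.83259 yrs.
ΔP/P ≈ -D_mod · Δy = -1.83259 × (-0.011) = +0.020158 = +2.0158%.

+2.02%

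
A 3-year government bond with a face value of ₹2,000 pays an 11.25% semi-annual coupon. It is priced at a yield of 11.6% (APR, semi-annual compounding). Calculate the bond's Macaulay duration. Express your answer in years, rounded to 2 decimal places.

2.63 years

Periodic yield y = 0.058. Discount each cash flow and weight by its period:
  t   CF        PV=CF/(1+0.058)^t    t·PV
  1       112.50       106.3327       106.3327
  2       112.50       100.5035       201.0070
  3       112.50        94.9939       284.9816
  4       112.50        89.7863       359.1450
  5       112.50        84.8641       424.3207
  6     2,112.50     1,506.2002     9,037.2014
  Σ                  1,982.6807    10,412.9884
Price P = Σ PV = 1,982.6807.
Macaulay duration = Σ(t·PV) / P = 10,412.9884 / 1,982.6807 = 5.25197 half-year periods.
In years: 5.25197 / 2 = 2.62599 years.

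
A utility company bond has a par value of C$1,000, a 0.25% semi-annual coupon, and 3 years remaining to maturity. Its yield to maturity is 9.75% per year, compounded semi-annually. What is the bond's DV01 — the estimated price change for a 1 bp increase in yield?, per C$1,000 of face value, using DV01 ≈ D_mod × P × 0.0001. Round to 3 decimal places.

C$0.216

Periodic yield y = 0.04875.
  t   CF        PV=CF/(1+0.04875)^t    t·PV
  1         1.25         1.1919         1.1919
  2         1.25         1.1365         2.2730
  3         1.25         1.0837         3.2510
  4         1.25         1.0333         4.1332
  5         1.25         0.9853         4.9263
  6     1,001.25       752.5072     4,515.0435
  Σ                    757.9378     4,530.8188
P = 757.9378; D_Mac = 5.97782 half-year periods = 2.98891 yrs; D_mod = 2.84998 yrs.
DV01 ≈ 2.84998 × 757.9378 × 0.0001 = 0.216010.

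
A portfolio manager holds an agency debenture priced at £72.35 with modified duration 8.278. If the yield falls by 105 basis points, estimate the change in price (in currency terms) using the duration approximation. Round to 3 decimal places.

+£6.289

Duration approximation: ΔP/P ≈ -D_mod · Δy = -8.278 × (-0.0105) = +0.086919.
ΔP ≈ 72.35 × (+0.086919) = +6.28858965.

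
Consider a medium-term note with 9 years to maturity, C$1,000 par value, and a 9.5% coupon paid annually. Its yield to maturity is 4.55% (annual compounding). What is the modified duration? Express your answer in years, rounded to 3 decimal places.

Periodic yield y = 0.0455. First find Macaulay duration:
  t   CF        PV=CF/(1+0.0455)^t    t·PV
  1        95.00        90.8656        90.8656
  2        95.00        86.9112       173.8223
  3        95.00        83.1288       249.3864
  4        95.00        79.5110       318.0442
  5        95.00        76.0507       380.2537
  6        95.00        72.7410       436.4461
  7        95.00        69.5753       487.0274
  8        95.00        66.5474       532.3795
  9     1,095.00       733.6650     6,602.9847
  Σ                  1,358.9961     9,271.2099
P = 1,358.9961; Macaulay duration = 9,271.2099 / 1,358.9961 = 6.82210 years.
Modified duration = D_Mac / (1 + y) = 6.82210 / 1.0455 = 6.52521 years.

6.525 years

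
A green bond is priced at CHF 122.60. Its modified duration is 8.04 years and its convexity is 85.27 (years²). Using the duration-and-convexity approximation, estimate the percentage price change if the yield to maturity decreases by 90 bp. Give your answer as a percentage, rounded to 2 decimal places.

Duration effect: -D_mod·Δy = -8.04 × (-0.009) = +0.072360
Convexity effect: ½·C·(Δy)² = 0.5 × 85.27 × (-0.009)² = +0.003453435
ΔP/P ≈ +0.072360 + 0.003453435 = +0.075813435
= +7.5813435%.

+7.58%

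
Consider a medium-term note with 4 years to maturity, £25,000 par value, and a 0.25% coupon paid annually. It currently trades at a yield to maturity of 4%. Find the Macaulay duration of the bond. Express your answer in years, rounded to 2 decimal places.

Periodic yield y = 0.04. Discount each cash flow and weight by its year:
  t   CF        PV=CF/(1+0.04)^t    t·PV
  1        62.50        60.0962        60.0962
  2        62.50        57.7848       115.5695
  3        62.50        55.5623       166.6868
  4    25,062.50    21,423.5300    85,694.1202
  Σ                 21,596.9732    86,036.4726
Price P = Σ PV = 21,596.9732.
Macaulay duration = Σ(t·PV) / P = 86,036.4726 / 21,596.9732 = 3.98373 years.

3.98 years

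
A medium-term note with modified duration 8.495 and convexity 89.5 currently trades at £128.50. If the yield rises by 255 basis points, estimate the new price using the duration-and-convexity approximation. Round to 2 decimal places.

£104.40

Duration effect: -D_mod·Δy = -8.495 × (+0.0255) = -0.2166225
Convexity effect: ½·C·(Δy)² = 0.5 × 89.5 × (0.0255)² = +0.0290986875
ΔP/P ≈ -0.2166225 + 0.0290986875 = -0.1875238125
New price ≈ 128.50 × (1 - 0.1875238125) = 104.40319009375.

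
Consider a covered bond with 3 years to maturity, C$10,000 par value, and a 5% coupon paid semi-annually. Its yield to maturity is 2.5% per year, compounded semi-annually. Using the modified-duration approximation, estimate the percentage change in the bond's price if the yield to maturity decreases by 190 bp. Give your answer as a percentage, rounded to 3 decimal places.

Periodic yield y = 0.0125. Modified duration first:
  t   CF        PV=CF/(1+0.0125)^t    t·PV
  1       250.00       246.9136       246.9136
  2       250.00       243.8653       487.7305
  3       250.00       240.8546       722.5637
  4       250.00       237.8811       951.5243
  5       250.00       234.9443     1,174.7213
  6    10,250.00     9,513.7925    57,082.7549
  Σ                 10,718.2512    60,666.2083
P = 10,718.2512; D_Mac = 5.66008 half-year periods = 2.83004 yrs; D_mod = 2.83004/(1+0.0125) = 2.79510 yrs.
ΔP/P ≈ -D_mod · Δy = -2.79510 × (-0.019) = +0.053107 = +5.3107%.

+5.311%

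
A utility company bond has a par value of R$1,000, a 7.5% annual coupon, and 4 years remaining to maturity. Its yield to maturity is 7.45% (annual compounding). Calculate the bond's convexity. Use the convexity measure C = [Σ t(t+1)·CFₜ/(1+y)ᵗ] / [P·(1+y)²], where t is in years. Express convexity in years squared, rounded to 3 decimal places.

15.032

With y = 0.0745:
  t   CF        PV=CF/(1+0.0745)^t    t·PV        t(t+1)·PV
  1        75.00        69.7999        69.7999         139.5998
  2        75.00        64.9604       129.9207         389.7622
  3        75.00        60.4564       181.3691         725.4763
  4     1,075.00       806.4599     3,225.8397      16,129.1983
  Σ                  1,001.6765     3,606.9294      17,384.0366
P = 1,001.6765.
Convexity = Σ t(t+1)·PV / [P·(1+y)²] = 17,384.0366 / (1,001.6765 × 1.154550) = 15.03178.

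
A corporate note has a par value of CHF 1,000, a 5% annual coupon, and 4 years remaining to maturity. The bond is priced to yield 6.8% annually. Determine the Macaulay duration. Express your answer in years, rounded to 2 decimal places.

Periodic yield y = 0.068. Discount each cash flow and weight by its year:
  t   CF        PV=CF/(1+0.068)^t    t·PV
  1        50.00        46.8165        46.8165
  2        50.00        43.8357        87.6713
  3        50.00        41.0446       123.1339
  4     1,050.00       807.0571     3,228.2286
  Σ                    938.7539     3,485.8502
Price P = Σ PV = 938.7539.
Macaulay duration = Σ(t·PV) / P = 3,485.8502 / 938.7539 = 3.71327 years.

3.71 years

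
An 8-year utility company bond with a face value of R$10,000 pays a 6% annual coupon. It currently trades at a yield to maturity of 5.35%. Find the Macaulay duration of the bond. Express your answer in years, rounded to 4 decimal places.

Periodic yield y = 0.0535. Discount each cash flow and weight by its year:
  t   CF        PV=CF/(1+0.0535)^t    t·PV
  1       600.00       569.5301       569.5301
  2       600.00       540.6076     1,081.2153
  3       600.00       513.1539     1,539.4617
  4       600.00       487.0943     1,948.3774
  5       600.00       462.3582     2,311.7909
  6       600.00       438.8782     2,633.2692
  7       600.00       416.5906     2,916.1342
  8    10,600.00     6,986.0155    55,888.1241
  Σ                 10,414.2285    68,887.9030
Price P = Σ PV = 10,414.2285.
Macaulay duration = Σ(t·PV) / P = 68,887.9030 / 10,414.2285 = 6.61479 years.

6.6148 years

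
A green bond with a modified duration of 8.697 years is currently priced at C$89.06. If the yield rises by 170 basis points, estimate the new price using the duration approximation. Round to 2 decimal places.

C$75.89

Duration approximation: ΔP/P ≈ -D_mod · Δy = -8.697 × (+0.017) = -0.147849.
New price ≈ 89.06 × (1 - 0.147849) = 75.89256806.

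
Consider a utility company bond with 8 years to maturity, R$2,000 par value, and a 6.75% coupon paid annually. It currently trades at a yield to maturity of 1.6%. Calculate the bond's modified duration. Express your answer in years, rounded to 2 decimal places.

Periodic yield y = 0.016. First find Macaulay duration:
  t   CF        PV=CF/(1+0.016)^t    t·PV
  1       135.00       132.8740       132.8740
  2       135.00       130.7815       261.5630
  3       135.00       128.7220       386.1659
  4       135.00       126.6948       506.7794
  5       135.00       124.6996       623.4982
  6       135.00       122.7359       736.4152
  7       135.00       120.8030       845.6212
  8     2,135.00     1,880.3912    15,043.1298
  Σ                  2,767.7021    18,536.0468
P = 2,767.7021; Macaulay duration = 18,536.0468 / 2,767.7021 = 6.69727 years.
Modified duration = D_Mac / (1 + y) = 6.69727 / 1.016 = 6.59180 years.

6.59 years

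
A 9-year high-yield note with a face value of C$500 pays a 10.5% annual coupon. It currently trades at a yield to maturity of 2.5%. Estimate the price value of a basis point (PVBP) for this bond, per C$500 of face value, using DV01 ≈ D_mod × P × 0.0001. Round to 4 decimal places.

Periodic yield y = 0.025.
  t   CF        PV=CF/(1+0.025)^t    t·PV
  1        52.50        51.2195        51.2195
  2        52.50        49.9703        99.9405
  3        52.50        48.7515       146.2544
  4        52.50        47.5624       190.2496
  5        52.50        46.4024       232.0118
  6        52.50        45.2706       271.6235
  7        52.50        44.1664       309.1650
  8        52.50        43.0892       344.7136
  9       552.50       442.4024     3,981.6218
  Σ                    818.8346     5,626.7996
P = 818.8346; D_Mac = 6.87172 yrs; D_mod = 6.70411 yrs.
DV01 ≈ 6.70411 × 818.8346 × 0.0001 = 0.548956.

C$0.5490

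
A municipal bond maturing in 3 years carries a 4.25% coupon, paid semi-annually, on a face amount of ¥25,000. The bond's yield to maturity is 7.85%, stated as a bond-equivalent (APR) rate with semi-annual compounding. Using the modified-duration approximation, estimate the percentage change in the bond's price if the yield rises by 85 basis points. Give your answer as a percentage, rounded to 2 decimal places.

-2.32%

Periodic yield y = 0.03925. Modified duration first:
  t   CF        PV=CF/(1+0.03925)^t    t·PV
  1       531.25       511.1860       511.1860
  2       531.25       491.8797       983.7593
  3       531.25       473.3025     1,419.9076
  4       531.25       455.4270     1,821.7082
  5       531.25       438.2266     2,191.1332
  6    25,531.25    20,265.2460   121,591.4758
  Σ                 22,635.2678   128,519.1701
P = 22,635.2678; D_Mac = 5.67783 half-year periods = 2.83891 yrs; D_mod = 2.83891/(1+0.03925) = 2.73170 yrs.
ΔP/P ≈ -D_mod · Δy = -2.73170 × (+0.0085) = -0.023219 = -2.3219%.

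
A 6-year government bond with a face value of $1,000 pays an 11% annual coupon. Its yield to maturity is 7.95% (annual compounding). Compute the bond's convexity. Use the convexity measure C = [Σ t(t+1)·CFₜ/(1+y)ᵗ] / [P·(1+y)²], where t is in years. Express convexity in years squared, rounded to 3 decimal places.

26.432

With y = 0.0795:
  t   CF        PV=CF/(1+0.0795)^t    t·PV        t(t+1)·PV
  1       110.00       101.8990       101.8990         203.7981
  2       110.00        94.3947       188.7893         566.3679
  3       110.00        87.4429       262.3288       1,049.3153
  4       110.00        81.0032       324.0127       1,620.0637
  5       110.00        75.0377       375.1884       2,251.1307
  6     1,110.00       701.4345     4,208.6068      29,460.2474
  Σ                  1,141.2120     5,460.8251      35,150.9230
P = 1,141.2120.
Convexity = Σ t(t+1)·PV / [P·(1+y)²] = 35,150.9230 / (1,141.2120 × 1.165320) = 26.43170.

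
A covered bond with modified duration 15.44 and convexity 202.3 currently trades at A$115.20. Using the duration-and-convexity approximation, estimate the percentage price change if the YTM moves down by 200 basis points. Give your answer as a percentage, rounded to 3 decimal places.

Duration effect: -D_mod·Δy = -15.44 × (-0.02) = +0.308800
Convexity effect: ½·C·(Δy)² = 0.5 × 202.3 × (-0.02)² = +0.0404600
ΔP/P ≈ +0.308800 + 0.0404600 = +0.349260
= +34.9260%.

+34.926%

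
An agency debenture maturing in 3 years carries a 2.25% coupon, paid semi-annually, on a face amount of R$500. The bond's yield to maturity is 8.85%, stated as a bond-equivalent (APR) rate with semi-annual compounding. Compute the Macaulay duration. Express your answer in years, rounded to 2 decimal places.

Periodic yield y = 0.04425. Discount each cash flow and weight by its period:
  t   CF        PV=CF/(1+0.04425)^t    t·PV
  1        5.625         5.3866         5.3866
  2        5.625         5.1584        10.3168
  3        5.625         4.9398        14.8194
  4        5.625         4.7305        18.9219
  5        5.625         4.5300        22.6501
  6      505.625       389.9435     2,339.6607
  Σ                    414.6888     2,411.7555
Price P = Σ PV = 414.6888.
Macaulay duration = Σ(t·PV) / P = 2,411.7555 / 414.6888 = 5.81582 half-year periods.
In years: 5.81582 / 2 = 2.90791 years.

2.91 years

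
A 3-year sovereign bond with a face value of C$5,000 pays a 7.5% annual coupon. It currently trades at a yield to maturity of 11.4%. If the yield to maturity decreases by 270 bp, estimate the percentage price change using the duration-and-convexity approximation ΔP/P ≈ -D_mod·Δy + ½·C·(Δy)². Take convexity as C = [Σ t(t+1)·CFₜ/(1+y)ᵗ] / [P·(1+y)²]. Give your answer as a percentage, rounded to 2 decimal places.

+7.07%

With y = 0.114:
  t   CF        PV=CF/(1+0.114)^t    t·PV        t(t+1)·PV
  1       375.00       336.6248       336.6248         673.2496
  2       375.00       302.1766       604.3533       1,813.0598
  3     5,375.00     3,887.9699    11,663.9098      46,655.6390
  Σ                  4,526.7713    12,604.8878      49,141.9484
P = 4,526.7713; D_Mac = 2.78452 yrs; D_mod = 2.49957 yrs; C = 8.74769.
Duration effect: -2.49957 × (-0.027) = +0.067488
Convexity effect: 0.5 × 8.74769 × (-0.027)² = +0.0031885
ΔP/P ≈ +0.067488 + 0.0031885 = +0.070677 = +7.0677%.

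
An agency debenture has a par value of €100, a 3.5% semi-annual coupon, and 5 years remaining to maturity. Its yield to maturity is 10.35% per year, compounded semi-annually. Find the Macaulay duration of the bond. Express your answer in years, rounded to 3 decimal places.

Periodic yield y = 0.05175. Discount each cash flow and weight by its period:
  t   CF        PV=CF/(1+0.05175)^t    t·PV
  1         1.75         1.6639         1.6639
  2         1.75         1.5820         3.1640
  3         1.75         1.5042         4.5125
  4         1.75         1.4302         5.7207
  5         1.75         1.3598         6.7990
  6         1.75         1.2929         7.7574
  7         1.75         1.2293         8.6050
  8         1.75         1.1688         9.3504
  9         1.75         1.1113        10.0016
  10      101.75        61.4341       614.3406
  Σ                     73.7764       671.9150
Price P = Σ PV = 73.7764.
Macaulay duration = Σ(t·PV) / P = 671.9150 / 73.7764 = 9.10745 half-year periods.
In years: 9.10745 / 2 = 4.55373 years.

4.554 years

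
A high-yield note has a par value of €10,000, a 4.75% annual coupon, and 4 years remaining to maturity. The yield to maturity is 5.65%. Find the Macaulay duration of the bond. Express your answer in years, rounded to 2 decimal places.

3.73 years

Periodic yield y = 0.0565. Discount each cash flow and weight by its year:
  t   CF        PV=CF/(1+0.0565)^t    t·PV
  1       475.00       449.5977       449.5977
  2       475.00       425.5539       851.1079
  3       475.00       402.7960     1,208.3879
  4    10,475.00     8,407.6771    33,630.7086
  Σ                  9,685.6248    36,139.8020
Price P = Σ PV = 9,685.6248.
Macaulay duration = Σ(t·PV) / P = 36,139.8020 / 9,685.6248 = 3.73128 years.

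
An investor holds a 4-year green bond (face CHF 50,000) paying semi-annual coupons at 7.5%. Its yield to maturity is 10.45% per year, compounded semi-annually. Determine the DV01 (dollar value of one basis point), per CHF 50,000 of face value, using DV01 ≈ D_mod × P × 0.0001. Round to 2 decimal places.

CHF 15.06

Periodic yield y = 0.05225.
  t   CF        PV=CF/(1+0.05225)^t    t·PV
  1     1,875.00     1,781.8959     1,781.8959
  2     1,875.00     1,693.4150     3,386.8300
  3     1,875.00     1,609.3276     4,827.9829
  4     1,875.00     1,529.4157     6,117.6627
  5     1,875.00     1,453.4718     7,267.3588
  6     1,875.00     1,381.2989     8,287.7934
  7     1,875.00     1,312.7098     9,188.9687
  8    51,875.00    34,514.9012   276,119.2095
  Σ                 45,276.4359   316,977.7019
P = 45,276.4359; D_Mac = 7.00094 half-year periods = 3.50047 yrs; D_mod = 3.32665 yrs.
DV01 ≈ 3.32665 × 45,276.4359 × 0.0001 = 15.061901.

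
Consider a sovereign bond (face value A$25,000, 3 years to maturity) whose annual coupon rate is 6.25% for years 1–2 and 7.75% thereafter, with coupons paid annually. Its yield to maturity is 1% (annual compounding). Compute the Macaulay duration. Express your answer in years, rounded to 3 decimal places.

2.842 years

Periodic yield y = 0.01. Discount each cash flow and weight by its year:
  t   CF        PV=CF/(1+0.01)^t    t·PV
  1     1,562.50     1,547.0297     1,547.0297
  2     1,562.50     1,531.7126     3,063.4252
  3    26,937.50    26,145.2721    78,435.8163
  Σ                 29,224.0144    83,046.2712
Price P = Σ PV = 29,224.0144.
Macaulay duration = Σ(t·PV) / P = 83,046.2712 / 29,224.0144 = 2.84171 years.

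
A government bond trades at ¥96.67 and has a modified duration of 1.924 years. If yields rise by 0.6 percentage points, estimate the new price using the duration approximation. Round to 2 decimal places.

¥95.55

Duration approximation: ΔP/P ≈ -D_mod · Δy = -1.924 × (+0.006) = -0.011544.
New price ≈ 96.67 × (1 - 0.011544) = 95.55404152.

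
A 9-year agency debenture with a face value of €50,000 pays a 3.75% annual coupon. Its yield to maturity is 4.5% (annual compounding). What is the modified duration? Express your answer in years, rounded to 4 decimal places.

Periodic yield y = 0.045. First find Macaulay duration:
  t   CF        PV=CF/(1+0.045)^t    t·PV
  1     1,875.00     1,794.2584     1,794.2584
  2     1,875.00     1,716.9937     3,433.9873
  3     1,875.00     1,643.0561     4,929.1684
  4     1,875.00     1,572.3025     6,289.2101
  5     1,875.00     1,504.5957     7,522.9786
  6     1,875.00     1,439.8045     8,638.8271
  7     1,875.00     1,377.8034     9,644.6235
  8     1,875.00     1,318.4721    10,547.7769
  9    51,875.00    34,906.9172   314,162.2547
  Σ                 47,274.2036   366,963.0849
P = 47,274.2036; Macaulay duration = 366,963.0849 / 47,274.2036 = 7.76244 years.
Modified duration = D_Mac / (1 + y) = 7.76244 / 1.045 = 7.42817 years.

7.4282 years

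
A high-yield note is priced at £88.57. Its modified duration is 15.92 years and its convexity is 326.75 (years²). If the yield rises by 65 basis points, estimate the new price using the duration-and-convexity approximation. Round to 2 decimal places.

Duration effect: -D_mod·Δy = -15.92 × (+0.0065) = -0.103480
Convexity effect: ½·C·(Δy)² = 0.5 × 326.75 × (0.0065)² = +0.00690259375
ΔP/P ≈ -0.103480 + 0.00690259375 = -0.09657740625
New price ≈ 88.57 × (1 - 0.09657740625) = 80.0161391284375.

£80.02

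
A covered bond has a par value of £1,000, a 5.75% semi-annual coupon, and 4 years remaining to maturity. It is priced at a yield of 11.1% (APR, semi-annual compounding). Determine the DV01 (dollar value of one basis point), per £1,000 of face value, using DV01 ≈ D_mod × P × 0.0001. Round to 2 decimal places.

Periodic yield y = 0.0555.
  t   CF        PV=CF/(1+0.0555)^t    t·PV
  1        28.75        27.2383        27.2383
  2        28.75        25.8060        51.6121
  3        28.75        24.4491        73.3473
  4        28.75        23.1635        92.6542
  5        28.75        21.9456       109.7278
  6        28.75        20.7916       124.7497
  7        28.75        19.6984       137.8886
  8     1,028.75       667.7962     5,342.3696
  Σ                    830.8887     5,959.5876
P = 830.8887; D_Mac = 7.17255 half-year periods = 3.58627 yrs; D_mod = 3.39770 yrs.
DV01 ≈ 3.39770 × 830.8887 × 0.0001 = 0.282311.

£0.28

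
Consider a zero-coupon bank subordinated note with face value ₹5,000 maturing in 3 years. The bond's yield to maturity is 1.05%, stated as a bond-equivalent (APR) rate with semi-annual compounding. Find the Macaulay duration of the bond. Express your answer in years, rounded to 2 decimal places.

3.00 years

A zero-coupon bond has a single cash flow at maturity, so its Macaulay duration equals its maturity: 3 years.
(Equivalently: 6 semi-annual periods ÷ 2 = 3 years.)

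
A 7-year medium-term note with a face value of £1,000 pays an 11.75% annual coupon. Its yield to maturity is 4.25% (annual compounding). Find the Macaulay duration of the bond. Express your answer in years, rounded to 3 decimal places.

Periodic yield y = 0.0425. Discount each cash flow and weight by its year:
  t   CF        PV=CF/(1+0.0425)^t    t·PV
  1       117.50       112.7098       112.7098
  2       117.50       108.1149       216.2299
  3       117.50       103.7074       311.1221
  4       117.50        99.4795       397.9180
  5       117.50        95.4240       477.1199
  6       117.50        91.5338       549.2028
  7     1,117.50       835.0550     5,845.3851
  Σ                  1,446.0245     7,909.6877
Price P = Σ PV = 1,446.0245.
Macaulay duration = Σ(t·PV) / P = 7,909.6877 / 1,446.0245 = 5.46995 years.

5.470 years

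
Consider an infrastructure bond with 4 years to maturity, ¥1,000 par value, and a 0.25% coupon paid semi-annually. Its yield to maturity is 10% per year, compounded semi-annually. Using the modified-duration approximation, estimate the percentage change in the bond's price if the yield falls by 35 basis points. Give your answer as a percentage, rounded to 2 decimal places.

+1.33%

Periodic yield y = 0.05. Modified duration first:
  t   CF        PV=CF/(1+0.05)^t    t·PV
  1         1.25         1.1905         1.1905
  2         1.25         1.1338         2.2676
  3         1.25         1.0798         3.2394
  4         1.25         1.0284         4.1135
  5         1.25         0.9794         4.8970
  6         1.25         0.9328         5.5966
  7         1.25         0.8884         6.2185
  8     1,001.25       677.6854     5,421.4833
  Σ                    684.9184     5,449.0064
P = 684.9184; D_Mac = 7.95570 half-year periods = 3.97785 yrs; D_mod = 3.97785/(1+0.05) = 3.78843 yrs.
ΔP/P ≈ -D_mod · Δy = -3.78843 × (-0.0035) = +0.013260 = +1.3260%.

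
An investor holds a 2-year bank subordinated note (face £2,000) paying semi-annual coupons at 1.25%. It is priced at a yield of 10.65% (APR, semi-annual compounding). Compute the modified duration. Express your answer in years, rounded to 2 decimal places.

1.88 years

Periodic yield y = 0.05325. First find Macaulay duration:
  t   CF        PV=CF/(1+0.05325)^t    t·PV
  1        12.50        11.8680        11.8680
  2        12.50        11.2680        22.5360
  3        12.50        10.6983        32.0950
  4     2,012.50     1,635.3474     6,541.3895
  Σ                  1,669.1817     6,607.8885
P = 1,669.1817; Macaulay duration = 6,607.8885 / 1,669.1817 = 3.95876 half-year periods = 1.97938 years.
Modified duration = D_Mac / (1 + y) = 1.97938 / 1.05325 = 1.87931 years.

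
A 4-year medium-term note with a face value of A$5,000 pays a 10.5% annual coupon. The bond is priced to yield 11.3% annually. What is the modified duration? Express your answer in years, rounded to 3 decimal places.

3.107 years

Periodic yield y = 0.113. First find Macaulay duration:
  t   CF        PV=CF/(1+0.113)^t    t·PV
  1       525.00       471.6981       471.6981
  2       525.00       423.8078       847.6157
  3       525.00       380.7797     1,142.3392
  4     5,525.00     3,600.4072    14,401.6289
  Σ                  4,876.6929    16,863.2818
P = 4,876.6929; Macaulay duration = 16,863.2818 / 4,876.6929 = 3.45793 years.
Modified duration = D_Mac / (1 + y) = 3.45793 / 1.113 = 3.10686 years.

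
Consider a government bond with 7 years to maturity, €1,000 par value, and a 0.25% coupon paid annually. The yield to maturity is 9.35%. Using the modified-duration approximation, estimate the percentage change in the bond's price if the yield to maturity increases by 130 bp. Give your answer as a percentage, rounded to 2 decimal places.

Periodic yield y = 0.0935. Modified duration first:
  t   CF        PV=CF/(1+0.0935)^t    t·PV
  1         2.50         2.2862         2.2862
  2         2.50         2.0908         4.1815
  3         2.50         1.9120         5.7359
  4         2.50         1.7485         6.9940
  5         2.50         1.5990         7.9950
  6         2.50         1.4623         8.7736
  7     1,002.50       536.2322     3,753.6252
  Σ                    547.3309     3,789.5915
P = 547.3309; D_Mac = 6.92377 yrs; D_mod = 6.92377/(1+0.0935) = 6.33175 yrs.
ΔP/P ≈ -D_mod · Δy = -6.33175 × (+0.013) = -0.082313 = -8.2313%.

-8.23%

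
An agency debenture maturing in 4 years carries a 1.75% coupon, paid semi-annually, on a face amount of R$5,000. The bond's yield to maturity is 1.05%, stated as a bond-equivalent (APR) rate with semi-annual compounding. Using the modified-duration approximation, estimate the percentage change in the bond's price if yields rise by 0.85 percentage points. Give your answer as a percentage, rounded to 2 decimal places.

-3.28%

Periodic yield y = 0.00525. Modified duration first:
  t   CF        PV=CF/(1+0.00525)^t    t·PV
  1        43.75        43.5215        43.5215
  2        43.75        43.2942        86.5884
  3        43.75        43.0681       129.2043
  4        43.75        42.8432       171.3727
  5        43.75        42.6194       213.0972
  6        43.75        42.3968       254.3811
  7        43.75        42.1754       295.2280
  8     5,043.75     4,836.8308    38,694.6466
  Σ                  5,136.7496    39,888.0399
P = 5,136.7496; D_Mac = 7.76523 half-year periods = 3.88261 yrs; D_mod = 3.88261/(1+0.00525) = 3.86234 yrs.
ΔP/P ≈ -D_mod · Δy = -3.86234 × (+0.0085) = -0.032830 = -3.2830%.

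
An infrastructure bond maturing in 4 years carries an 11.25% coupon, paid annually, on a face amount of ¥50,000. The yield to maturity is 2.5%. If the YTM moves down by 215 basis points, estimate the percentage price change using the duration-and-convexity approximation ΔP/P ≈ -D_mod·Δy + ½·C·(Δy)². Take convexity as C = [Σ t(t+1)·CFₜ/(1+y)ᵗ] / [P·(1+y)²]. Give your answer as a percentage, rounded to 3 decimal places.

With y = 0.025:
  t   CF        PV=CF/(1+0.025)^t    t·PV        t(t+1)·PV
  1     5,625.00     5,487.8049     5,487.8049      10,975.6098
  2     5,625.00     5,353.9560    10,707.9120      32,123.7359
  3     5,625.00     5,223.3717    15,670.1151      62,680.4602
  4    55,625.00    50,393.5046   201,574.0185   1,007,870.0923
  Σ                 66,458.6372   233,439.8504   1,113,649.8982
P = 66,458.6372; D_Mac = 3.51256 yrs; D_mod = 3.42689 yrs; C = 15.94959.
Duration effect: -3.42689 × (-0.0215) = +0.073678
Convexity effect: 0.5 × 15.94959 × (-0.0215)² = +0.0036863
ΔP/P ≈ +0.073678 + 0.0036863 = +0.077364 = +7.7364%.

+7.736%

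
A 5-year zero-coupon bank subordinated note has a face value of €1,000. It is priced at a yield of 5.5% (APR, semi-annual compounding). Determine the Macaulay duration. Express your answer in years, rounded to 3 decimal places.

A zero-coupon bond has a single cash flow at maturity, so its Macaulay duration equals its maturity: 5 years.
(Equivalently: 10 semi-annual periods ÷ 2 = 5 years.)

5.000 years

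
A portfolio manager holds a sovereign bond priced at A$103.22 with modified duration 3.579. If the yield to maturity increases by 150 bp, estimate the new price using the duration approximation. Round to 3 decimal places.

A$97.679

Duration approximation: ΔP/P ≈ -D_mod · Δy = -3.579 × (+0.015) = -0.053685.
New price ≈ 103.22 × (1 - 0.053685) = 97.6786343.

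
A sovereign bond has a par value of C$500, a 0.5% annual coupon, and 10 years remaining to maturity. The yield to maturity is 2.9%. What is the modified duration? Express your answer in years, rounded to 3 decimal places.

Periodic yield y = 0.029. First find Macaulay duration:
  t   CF        PV=CF/(1+0.029)^t    t·PV
  1         2.50         2.4295         2.4295
  2         2.50         2.3611         4.7221
  3         2.50         2.2945         6.8836
  4         2.50         2.2299         8.9195
  5         2.50         2.1670        10.8351
  6         2.50         2.1059        12.6357
  7         2.50         2.0466        14.3262
  8         2.50         1.9889        15.9113
  9         2.50         1.9329        17.3958
  10      502.50       377.5568     3,775.5682
  Σ                    397.1132     3,869.6270
P = 397.1132; Macaulay duration = 3,869.6270 / 397.1132 = 9.74439 years.
Modified duration = D_Mac / (1 + y) = 9.74439 / 1.029 = 9.46977 years.

9.470 years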